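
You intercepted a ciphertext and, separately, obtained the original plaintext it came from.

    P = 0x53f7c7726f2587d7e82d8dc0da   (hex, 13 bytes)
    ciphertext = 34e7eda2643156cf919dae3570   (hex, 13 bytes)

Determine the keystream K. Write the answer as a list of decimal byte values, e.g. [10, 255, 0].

Since ciphertext = P ⊕ K, XORing both sides with P gives K = P ⊕ ciphertext.
byte 0:  83 xor  52 = 103
byte 1: 247 xor 231 =  16
byte 2: 199 xor 237 =  42
byte 3: 114 xor 162 = 208
byte 4: 111 xor 100 =  11
byte 5:  37 xor  49 =  20
byte 6: 135 xor  86 = 209
byte 7: 215 xor 207 =  24
byte 8: 232 xor 145 = 121
byte 9:  45 xor 157 = 176
byte 10: 141 xor 174 =  35
byte 11: 192 xor  53 = 245
byte 12: 218 xor 112 = 170

[103, 16, 42, 208, 11, 20, 209, 24, 121, 176, 35, 245, 170]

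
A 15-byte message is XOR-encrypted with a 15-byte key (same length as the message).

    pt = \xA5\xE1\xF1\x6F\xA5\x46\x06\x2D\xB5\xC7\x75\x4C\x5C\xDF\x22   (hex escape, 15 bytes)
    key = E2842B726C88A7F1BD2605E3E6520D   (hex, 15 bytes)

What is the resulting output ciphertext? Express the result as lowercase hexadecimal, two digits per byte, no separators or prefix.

byte 0: a5 ^ e2 = 47
byte 1: e1 ^ 84 = 65
byte 2: f1 ^ 2b = da
byte 3: 6f ^ 72 = 1d
byte 4: a5 ^ 6c = c9
byte 5: 46 ^ 88 = ce
byte 6: 06 ^ a7 = a1
byte 7: 2d ^ f1 = dc
byte 8: b5 ^ bd = 08
byte 9: c7 ^ 26 = e1
byte 10: 75 ^ 05 = 70
byte 11: 4c ^ e3 = af
byte 12: 5c ^ e6 = ba
byte 13: df ^ 52 = 8d
byte 14: 22 ^ 0d = 2f

4765da1dc9cea1dc08e170afba8d2f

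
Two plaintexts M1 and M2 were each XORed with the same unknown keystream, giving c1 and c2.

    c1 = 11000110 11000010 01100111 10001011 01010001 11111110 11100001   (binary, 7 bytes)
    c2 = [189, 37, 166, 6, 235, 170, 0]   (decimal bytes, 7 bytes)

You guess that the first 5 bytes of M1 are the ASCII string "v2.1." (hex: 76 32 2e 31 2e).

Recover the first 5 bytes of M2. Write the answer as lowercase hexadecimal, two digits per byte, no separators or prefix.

0dd5efbc94

First, c1 ⊕ c2 = (M1 ⊕ K) ⊕ (M2 ⊕ K) = M1 ⊕ M2, so the key drops out. Then M2 = (M1 ⊕ M2) ⊕ M1 over the first 5 bytes.
byte 0: (c6 ^ bd) ^ 76 = 7b ^ 76 = 0d
byte 1: (c2 ^ 25) ^ 32 = e7 ^ 32 = d5
byte 2: (67 ^ a6) ^ 2e = c1 ^ 2e = ef
byte 3: (8b ^ 06) ^ 31 = 8d ^ 31 = bc
byte 4: (51 ^ eb) ^ 2e = ba ^ 2e = 94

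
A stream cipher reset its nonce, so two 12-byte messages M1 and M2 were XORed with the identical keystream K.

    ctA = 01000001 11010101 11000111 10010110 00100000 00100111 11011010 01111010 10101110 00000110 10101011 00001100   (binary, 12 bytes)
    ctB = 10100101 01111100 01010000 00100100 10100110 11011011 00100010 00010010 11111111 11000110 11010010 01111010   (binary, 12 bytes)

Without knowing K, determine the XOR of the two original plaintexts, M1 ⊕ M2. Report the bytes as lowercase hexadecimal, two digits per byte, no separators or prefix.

ctA ⊕ ctB = (M1 ⊕ K) ⊕ (M2 ⊕ K) = M1 ⊕ M2 — the shared key cancels under XOR.
 65 ⊕ 165 = 228
213 ⊕ 124 = 169
199 ⊕  80 = 151
150 ⊕  36 = 178
 32 ⊕ 166 = 134
 39 ⊕ 219 = 252
218 ⊕  34 = 248
122 ⊕  18 = 104
174 ⊕ 255 =  81
  6 ⊕ 198 = 192
171 ⊕ 210 = 121
 12 ⊕ 122 = 118

e4a997b286fcf86851c07976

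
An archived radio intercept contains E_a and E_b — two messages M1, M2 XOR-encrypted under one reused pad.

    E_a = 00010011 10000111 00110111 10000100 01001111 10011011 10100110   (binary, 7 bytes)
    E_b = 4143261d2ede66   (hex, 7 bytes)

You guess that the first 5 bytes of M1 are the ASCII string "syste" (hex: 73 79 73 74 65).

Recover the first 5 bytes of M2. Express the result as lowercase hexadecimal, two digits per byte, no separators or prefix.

First, E_a ⊕ E_b = (M1 ⊕ K) ⊕ (M2 ⊕ K) = M1 ⊕ M2, so the key drops out. Then M2 = (M1 ⊕ M2) ⊕ M1 over the first 5 bytes.
byte 0: (13 ⊕ 41) ⊕ 73 = 52 ⊕ 73 = 21
byte 1: (87 ⊕ 43) ⊕ 79 = c4 ⊕ 79 = bd
byte 2: (37 ⊕ 26) ⊕ 73 = 11 ⊕ 73 = 62
byte 3: (84 ⊕ 1d) ⊕ 74 = 99 ⊕ 74 = ed
byte 4: (4f ⊕ 2e) ⊕ 65 = 61 ⊕ 65 = 04

21bd62ed04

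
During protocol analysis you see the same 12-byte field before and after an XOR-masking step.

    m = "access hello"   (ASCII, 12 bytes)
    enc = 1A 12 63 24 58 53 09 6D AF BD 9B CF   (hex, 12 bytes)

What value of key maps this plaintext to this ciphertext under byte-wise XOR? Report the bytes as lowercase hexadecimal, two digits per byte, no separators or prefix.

Since enc = m ⊕ key, XORing both sides with m gives key = m ⊕ enc.
byte 0: 61 ⊕ 1a = 7b
byte 1: 63 ⊕ 12 = 71
byte 2: 63 ⊕ 63 = 00
byte 3: 65 ⊕ 24 = 41
byte 4: 73 ⊕ 58 = 2b
byte 5: 73 ⊕ 53 = 20
byte 6: 20 ⊕ 09 = 29
byte 7: 68 ⊕ 6d = 05
byte 8: 65 ⊕ af = ca
byte 9: 6c ⊕ bd = d1
byte 10: 6c ⊕ 9b = f7
byte 11: 6f ⊕ cf = a0

7b7100412b202905cad1f7a0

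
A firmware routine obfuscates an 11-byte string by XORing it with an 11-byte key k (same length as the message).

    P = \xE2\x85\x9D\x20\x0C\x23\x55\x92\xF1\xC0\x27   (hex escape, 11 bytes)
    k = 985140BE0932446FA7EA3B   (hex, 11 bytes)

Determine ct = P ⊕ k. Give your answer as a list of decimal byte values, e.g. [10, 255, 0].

[122, 212, 221, 158, 5, 17, 17, 253, 86, 42, 28]

e2 ⊕ 98 = 7a
85 ⊕ 51 = d4
9d ⊕ 40 = dd
20 ⊕ be = 9e
0c ⊕ 09 = 05
23 ⊕ 32 = 11
55 ⊕ 44 = 11
92 ⊕ 6f = fd
f1 ⊕ a7 = 56
c0 ⊕ ea = 2a
27 ⊕ 3b = 1c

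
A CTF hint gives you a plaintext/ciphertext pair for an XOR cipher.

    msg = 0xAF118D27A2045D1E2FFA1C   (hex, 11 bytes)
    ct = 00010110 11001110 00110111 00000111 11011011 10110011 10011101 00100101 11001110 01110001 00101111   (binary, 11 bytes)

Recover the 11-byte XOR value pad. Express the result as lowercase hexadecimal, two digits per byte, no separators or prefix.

b9dfba2079b7c03be18b33

Since ct = msg ⊕ pad, XORing both sides with msg gives pad = msg ⊕ ct.
175 xor  22 = 185
 17 xor 206 = 223
141 xor  55 = 186
 39 xor   7 =  32
162 xor 219 = 121
  4 xor 179 = 183
 93 xor 157 = 192
 30 xor  37 =  59
 47 xor 206 = 225
250 xor 113 = 139
 28 xor  47 =  51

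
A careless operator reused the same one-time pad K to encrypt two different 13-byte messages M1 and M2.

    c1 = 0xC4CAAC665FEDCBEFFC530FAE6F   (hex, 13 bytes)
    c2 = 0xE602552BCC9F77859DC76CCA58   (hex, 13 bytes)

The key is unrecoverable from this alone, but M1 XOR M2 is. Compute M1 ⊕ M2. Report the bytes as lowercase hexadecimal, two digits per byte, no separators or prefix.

22c8f94d9372bc6a6194636437

c1 ⊕ c2 = (M1 ⊕ K) ⊕ (M2 ⊕ K) = M1 ⊕ M2 — the shared key cancels under XOR.
c4 ⊕ e6 = 22
ca ⊕ 02 = c8
ac ⊕ 55 = f9
66 ⊕ 2b = 4d
5f ⊕ cc = 93
ed ⊕ 9f = 72
cb ⊕ 77 = bc
ef ⊕ 85 = 6a
fc ⊕ 9d = 61
53 ⊕ c7 = 94
0f ⊕ 6c = 63
ae ⊕ ca = 64
6f ⊕ 58 = 37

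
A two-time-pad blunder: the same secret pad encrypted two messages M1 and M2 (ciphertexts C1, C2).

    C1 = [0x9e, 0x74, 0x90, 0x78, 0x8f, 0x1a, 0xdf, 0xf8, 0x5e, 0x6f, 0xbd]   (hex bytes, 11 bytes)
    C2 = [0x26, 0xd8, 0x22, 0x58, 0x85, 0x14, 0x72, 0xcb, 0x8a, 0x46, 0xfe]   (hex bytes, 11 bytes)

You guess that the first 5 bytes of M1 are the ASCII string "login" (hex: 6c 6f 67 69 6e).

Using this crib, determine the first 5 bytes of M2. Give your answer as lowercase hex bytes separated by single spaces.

d4 c3 d5 49 64

First, C1 ⊕ C2 = (M1 ⊕ K) ⊕ (M2 ⊕ K) = M1 ⊕ M2, so the key drops out. Then M2 = (M1 ⊕ M2) ⊕ M1 over the first 5 bytes.
byte 0: (9e XOR 26) XOR 6c = b8 XOR 6c = d4
byte 1: (74 XOR d8) XOR 6f = ac XOR 6f = c3
byte 2: (90 XOR 22) XOR 67 = b2 XOR 67 = d5
byte 3: (78 XOR 58) XOR 69 = 20 XOR 69 = 49
byte 4: (8f XOR 85) XOR 6e = 0a XOR 6e = 64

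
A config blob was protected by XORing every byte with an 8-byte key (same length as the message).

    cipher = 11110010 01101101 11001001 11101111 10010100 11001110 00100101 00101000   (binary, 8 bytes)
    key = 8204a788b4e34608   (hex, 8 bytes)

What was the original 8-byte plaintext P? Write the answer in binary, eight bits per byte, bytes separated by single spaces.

01110000 01101001 01101110 01100111 00100000 00101101 01100011 00100000

11110010 ⊕ 10000010 = 01110000
01101101 ⊕ 00000100 = 01101001
11001001 ⊕ 10100111 = 01101110
11101111 ⊕ 10001000 = 01100111
10010100 ⊕ 10110100 = 00100000
11001110 ⊕ 11100011 = 00101101
00100101 ⊕ 01000110 = 01100011
00101000 ⊕ 00001000 = 00100000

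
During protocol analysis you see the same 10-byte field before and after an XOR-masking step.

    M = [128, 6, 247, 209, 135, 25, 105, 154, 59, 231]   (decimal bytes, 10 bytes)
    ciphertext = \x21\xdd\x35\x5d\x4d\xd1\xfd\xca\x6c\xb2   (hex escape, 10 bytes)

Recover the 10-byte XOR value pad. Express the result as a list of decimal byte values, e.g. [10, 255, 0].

[161, 219, 194, 140, 202, 200, 148, 80, 87, 85]

Since ciphertext = M ⊕ pad, XORing both sides with M gives pad = M ⊕ ciphertext.
80 XOR 21 = a1
06 XOR dd = db
f7 XOR 35 = c2
d1 XOR 5d = 8c
87 XOR 4d = ca
19 XOR d1 = c8
69 XOR fd = 94
9a XOR ca = 50
3b XOR 6c = 57
e7 XOR b2 = 55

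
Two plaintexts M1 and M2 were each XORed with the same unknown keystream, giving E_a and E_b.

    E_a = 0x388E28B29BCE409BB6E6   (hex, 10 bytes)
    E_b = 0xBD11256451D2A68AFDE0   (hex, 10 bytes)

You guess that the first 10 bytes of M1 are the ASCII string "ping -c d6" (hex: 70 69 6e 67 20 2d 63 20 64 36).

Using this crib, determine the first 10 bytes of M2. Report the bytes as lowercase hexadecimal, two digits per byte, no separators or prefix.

f5f663b1ea3185312f30

First, E_a ⊕ E_b = (M1 ⊕ K) ⊕ (M2 ⊕ K) = M1 ⊕ M2, so the key drops out. Then M2 = (M1 ⊕ M2) ⊕ M1 over the first 10 bytes.
byte 0: (38 xor bd) xor 70 = 85 xor 70 = f5
byte 1: (8e xor 11) xor 69 = 9f xor 69 = f6
byte 2: (28 xor 25) xor 6e = 0d xor 6e = 63
byte 3: (b2 xor 64) xor 67 = d6 xor 67 = b1
byte 4: (9b xor 51) xor 20 = ca xor 20 = ea
byte 5: (ce xor d2) xor 2d = 1c xor 2d = 31
byte 6: (40 xor a6) xor 63 = e6 xor 63 = 85
byte 7: (9b xor 8a) xor 20 = 11 xor 20 = 31
byte 8: (b6 xor fd) xor 64 = 4b xor 64 = 2f
byte 9: (e6 xor e0) xor 36 = 06 xor 36 = 30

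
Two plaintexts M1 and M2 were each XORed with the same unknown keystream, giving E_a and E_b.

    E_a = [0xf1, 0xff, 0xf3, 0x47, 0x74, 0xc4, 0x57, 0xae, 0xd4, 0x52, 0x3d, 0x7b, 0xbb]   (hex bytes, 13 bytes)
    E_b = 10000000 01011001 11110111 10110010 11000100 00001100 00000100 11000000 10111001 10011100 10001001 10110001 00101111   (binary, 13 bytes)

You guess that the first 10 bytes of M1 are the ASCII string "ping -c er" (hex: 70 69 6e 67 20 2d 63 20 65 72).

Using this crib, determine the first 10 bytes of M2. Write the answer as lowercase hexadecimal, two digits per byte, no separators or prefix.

01cf6a9290e5304e08bc

First, E_a ⊕ E_b = (M1 ⊕ K) ⊕ (M2 ⊕ K) = M1 ⊕ M2, so the key drops out. Then M2 = (M1 ⊕ M2) ⊕ M1 over the first 10 bytes.
byte 0: (f1 XOR 80) XOR 70 = 71 XOR 70 = 01
byte 1: (ff XOR 59) XOR 69 = a6 XOR 69 = cf
byte 2: (f3 XOR f7) XOR 6e = 04 XOR 6e = 6a
byte 3: (47 XOR b2) XOR 67 = f5 XOR 67 = 92
byte 4: (74 XOR c4) XOR 20 = b0 XOR 20 = 90
byte 5: (c4 XOR 0c) XOR 2d = c8 XOR 2d = e5
byte 6: (57 XOR 04) XOR 63 = 53 XOR 63 = 30
byte 7: (ae XOR c0) XOR 20 = 6e XOR 20 = 4e
byte 8: (d4 XOR b9) XOR 65 = 6d XOR 65 = 08
byte 9: (52 XOR 9c) XOR 72 = ce XOR 72 = bc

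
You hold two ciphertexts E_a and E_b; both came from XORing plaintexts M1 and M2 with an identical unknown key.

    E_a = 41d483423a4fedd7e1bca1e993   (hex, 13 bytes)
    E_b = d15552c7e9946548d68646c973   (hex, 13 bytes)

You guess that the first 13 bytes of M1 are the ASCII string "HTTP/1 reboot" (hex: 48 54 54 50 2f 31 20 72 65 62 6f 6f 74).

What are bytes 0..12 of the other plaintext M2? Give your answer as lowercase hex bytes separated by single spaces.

First, E_a ⊕ E_b = (M1 ⊕ K) ⊕ (M2 ⊕ K) = M1 ⊕ M2, so the key drops out. Then M2 = (M1 ⊕ M2) ⊕ M1 over the first 13 bytes.
byte 0: (41 ⊕ d1) ⊕ 48 = 90 ⊕ 48 = d8
byte 1: (d4 ⊕ 55) ⊕ 54 = 81 ⊕ 54 = d5
byte 2: (83 ⊕ 52) ⊕ 54 = d1 ⊕ 54 = 85
byte 3: (42 ⊕ c7) ⊕ 50 = 85 ⊕ 50 = d5
byte 4: (3a ⊕ e9) ⊕ 2f = d3 ⊕ 2f = fc
byte 5: (4f ⊕ 94) ⊕ 31 = db ⊕ 31 = ea
byte 6: (ed ⊕ 65) ⊕ 20 = 88 ⊕ 20 = a8
byte 7: (d7 ⊕ 48) ⊕ 72 = 9f ⊕ 72 = ed
byte 8: (e1 ⊕ d6) ⊕ 65 = 37 ⊕ 65 = 52
byte 9: (bc ⊕ 86) ⊕ 62 = 3a ⊕ 62 = 58
byte 10: (a1 ⊕ 46) ⊕ 6f = e7 ⊕ 6f = 88
byte 11: (e9 ⊕ c9) ⊕ 6f = 20 ⊕ 6f = 4f
byte 12: (93 ⊕ 73) ⊕ 74 = e0 ⊕ 74 = 94

d8 d5 85 d5 fc ea a8 ed 52 58 88 4f 94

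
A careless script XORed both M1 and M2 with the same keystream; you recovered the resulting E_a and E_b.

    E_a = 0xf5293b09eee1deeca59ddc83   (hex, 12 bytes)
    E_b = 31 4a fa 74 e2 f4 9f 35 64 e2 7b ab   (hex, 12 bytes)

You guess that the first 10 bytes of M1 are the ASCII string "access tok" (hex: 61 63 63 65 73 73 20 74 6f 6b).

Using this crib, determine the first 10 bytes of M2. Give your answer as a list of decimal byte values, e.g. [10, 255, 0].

[165, 0, 162, 24, 127, 102, 97, 173, 174, 20]

First, E_a ⊕ E_b = (M1 ⊕ K) ⊕ (M2 ⊕ K) = M1 ⊕ M2, so the key drops out. Then M2 = (M1 ⊕ M2) ⊕ M1 over the first 10 bytes.
byte 0: (f5 XOR 31) XOR 61 = c4 XOR 61 = a5
byte 1: (29 XOR 4a) XOR 63 = 63 XOR 63 = 00
byte 2: (3b XOR fa) XOR 63 = c1 XOR 63 = a2
byte 3: (09 XOR 74) XOR 65 = 7d XOR 65 = 18
byte 4: (ee XOR e2) XOR 73 = 0c XOR 73 = 7f
byte 5: (e1 XOR f4) XOR 73 = 15 XOR 73 = 66
byte 6: (de XOR 9f) XOR 20 = 41 XOR 20 = 61
byte 7: (ec XOR 35) XOR 74 = d9 XOR 74 = ad
byte 8: (a5 XOR 64) XOR 6f = c1 XOR 6f = ae
byte 9: (9d XOR e2) XOR 6b = 7f XOR 6b = 14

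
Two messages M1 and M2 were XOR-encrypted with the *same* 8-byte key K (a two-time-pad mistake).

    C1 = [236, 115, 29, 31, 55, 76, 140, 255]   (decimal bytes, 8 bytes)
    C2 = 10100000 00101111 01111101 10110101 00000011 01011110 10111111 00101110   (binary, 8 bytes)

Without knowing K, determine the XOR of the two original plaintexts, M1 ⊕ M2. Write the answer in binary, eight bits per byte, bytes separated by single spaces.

C1 ⊕ C2 = (M1 ⊕ K) ⊕ (M2 ⊕ K) = M1 ⊕ M2 — the shared key cancels under XOR.
ec xor a0 = 4c
73 xor 2f = 5c
1d xor 7d = 60
1f xor b5 = aa
37 xor 03 = 34
4c xor 5e = 12
8c xor bf = 33
ff xor 2e = d1

01001100 01011100 01100000 10101010 00110100 00010010 00110011 11010001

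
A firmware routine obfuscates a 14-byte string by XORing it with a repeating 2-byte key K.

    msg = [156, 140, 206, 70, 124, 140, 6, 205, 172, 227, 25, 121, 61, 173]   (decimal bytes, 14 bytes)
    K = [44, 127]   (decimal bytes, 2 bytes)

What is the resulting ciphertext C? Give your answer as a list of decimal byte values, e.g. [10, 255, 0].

The 2-byte key repeats, so the effective keystream is 2c 7f 2c 7f 2c 7f 2c 7f 2c 7f 2c 7f 2c 7f.
byte 0: 9c ^ 2c = b0
byte 1: 8c ^ 7f = f3
byte 2: ce ^ 2c = e2
byte 3: 46 ^ 7f = 39
byte 4: 7c ^ 2c = 50
byte 5: 8c ^ 7f = f3
byte 6: 06 ^ 2c = 2a
byte 7: cd ^ 7f = b2
byte 8: ac ^ 2c = 80
byte 9: e3 ^ 7f = 9c
byte 10: 19 ^ 2c = 35
byte 11: 79 ^ 7f = 06
byte 12: 3d ^ 2c = 11
byte 13: ad ^ 7f = d2

[176, 243, 226, 57, 80, 243, 42, 178, 128, 156, 53, 6, 17, 210]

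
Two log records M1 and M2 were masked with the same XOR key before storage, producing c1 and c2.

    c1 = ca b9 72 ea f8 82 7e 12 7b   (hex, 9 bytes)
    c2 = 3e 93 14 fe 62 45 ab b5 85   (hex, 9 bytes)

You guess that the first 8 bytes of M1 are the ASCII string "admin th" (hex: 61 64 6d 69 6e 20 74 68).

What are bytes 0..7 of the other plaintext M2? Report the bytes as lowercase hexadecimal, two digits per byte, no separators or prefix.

954e0b7df4e7a1cf

First, c1 ⊕ c2 = (M1 ⊕ K) ⊕ (M2 ⊕ K) = M1 ⊕ M2, so the key drops out. Then M2 = (M1 ⊕ M2) ⊕ M1 over the first 8 bytes.
byte 0: (ca XOR 3e) XOR 61 = f4 XOR 61 = 95
byte 1: (b9 XOR 93) XOR 64 = 2a XOR 64 = 4e
byte 2: (72 XOR 14) XOR 6d = 66 XOR 6d = 0b
byte 3: (ea XOR fe) XOR 69 = 14 XOR 69 = 7d
byte 4: (f8 XOR 62) XOR 6e = 9a XOR 6e = f4
byte 5: (82 XOR 45) XOR 20 = c7 XOR 20 = e7
byte 6: (7e XOR ab) XOR 74 = d5 XOR 74 = a1
byte 7: (12 XOR b5) XOR 68 = a7 XOR 68 = cf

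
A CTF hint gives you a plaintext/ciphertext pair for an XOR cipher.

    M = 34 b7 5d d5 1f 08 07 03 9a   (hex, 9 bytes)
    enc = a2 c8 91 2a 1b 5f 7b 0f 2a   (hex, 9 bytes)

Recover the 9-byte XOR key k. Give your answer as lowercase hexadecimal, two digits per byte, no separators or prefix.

Since enc = M ⊕ k, XORing both sides with M gives k = M ⊕ enc.
00110100 ⊕ 10100010 = 10010110
10110111 ⊕ 11001000 = 01111111
01011101 ⊕ 10010001 = 11001100
11010101 ⊕ 00101010 = 11111111
00011111 ⊕ 00011011 = 00000100
00001000 ⊕ 01011111 = 01010111
00000111 ⊕ 01111011 = 01111100
00000011 ⊕ 00001111 = 00001100
10011010 ⊕ 00101010 = 10110000

967fccff04577c0cb0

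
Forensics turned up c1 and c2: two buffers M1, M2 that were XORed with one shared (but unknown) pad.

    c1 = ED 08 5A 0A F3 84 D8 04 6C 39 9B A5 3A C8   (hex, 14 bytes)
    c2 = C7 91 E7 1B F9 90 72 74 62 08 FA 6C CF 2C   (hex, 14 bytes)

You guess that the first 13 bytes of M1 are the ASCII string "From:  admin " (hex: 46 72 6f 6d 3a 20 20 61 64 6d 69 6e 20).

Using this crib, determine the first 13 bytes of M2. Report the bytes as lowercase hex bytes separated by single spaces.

First, c1 ⊕ c2 = (M1 ⊕ K) ⊕ (M2 ⊕ K) = M1 ⊕ M2, so the key drops out. Then M2 = (M1 ⊕ M2) ⊕ M1 over the first 13 bytes.
byte 0: (ed ⊕ c7) ⊕ 46 = 2a ⊕ 46 = 6c
byte 1: (08 ⊕ 91) ⊕ 72 = 99 ⊕ 72 = eb
byte 2: (5a ⊕ e7) ⊕ 6f = bd ⊕ 6f = d2
byte 3: (0a ⊕ 1b) ⊕ 6d = 11 ⊕ 6d = 7c
byte 4: (f3 ⊕ f9) ⊕ 3a = 0a ⊕ 3a = 30
byte 5: (84 ⊕ 90) ⊕ 20 = 14 ⊕ 20 = 34
byte 6: (d8 ⊕ 72) ⊕ 20 = aa ⊕ 20 = 8a
byte 7: (04 ⊕ 74) ⊕ 61 = 70 ⊕ 61 = 11
byte 8: (6c ⊕ 62) ⊕ 64 = 0e ⊕ 64 = 6a
byte 9: (39 ⊕ 08) ⊕ 6d = 31 ⊕ 6d = 5c
byte 10: (9b ⊕ fa) ⊕ 69 = 61 ⊕ 69 = 08
byte 11: (a5 ⊕ 6c) ⊕ 6e = c9 ⊕ 6e = a7
byte 12: (3a ⊕ cf) ⊕ 20 = f5 ⊕ 20 = d5

6c eb d2 7c 30 34 8a 11 6a 5c 08 a7 d5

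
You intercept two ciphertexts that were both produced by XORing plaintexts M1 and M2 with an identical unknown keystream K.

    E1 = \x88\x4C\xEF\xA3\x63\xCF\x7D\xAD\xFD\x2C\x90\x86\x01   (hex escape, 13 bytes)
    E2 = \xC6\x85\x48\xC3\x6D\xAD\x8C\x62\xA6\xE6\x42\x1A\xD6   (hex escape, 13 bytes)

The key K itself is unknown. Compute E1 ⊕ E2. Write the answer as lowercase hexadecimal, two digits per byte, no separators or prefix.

E1 ⊕ E2 = (M1 ⊕ K) ⊕ (M2 ⊕ K) = M1 ⊕ M2 — the shared key cancels under XOR.
136 xor 198 =  78
 76 xor 133 = 201
239 xor  72 = 167
163 xor 195 =  96
 99 xor 109 =  14
207 xor 173 =  98
125 xor 140 = 241
173 xor  98 = 207
253 xor 166 =  91
 44 xor 230 = 202
144 xor  66 = 210
134 xor  26 = 156
  1 xor 214 = 215

4ec9a7600e62f1cf5bcad29cd7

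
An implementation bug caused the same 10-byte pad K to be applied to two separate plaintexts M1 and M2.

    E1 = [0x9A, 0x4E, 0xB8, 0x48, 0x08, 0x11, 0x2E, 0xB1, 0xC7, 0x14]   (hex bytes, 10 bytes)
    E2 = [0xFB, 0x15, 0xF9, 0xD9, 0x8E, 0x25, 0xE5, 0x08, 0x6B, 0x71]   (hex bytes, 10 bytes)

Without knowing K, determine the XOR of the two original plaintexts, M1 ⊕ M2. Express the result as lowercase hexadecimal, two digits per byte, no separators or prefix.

E1 ⊕ E2 = (M1 ⊕ K) ⊕ (M2 ⊕ K) = M1 ⊕ M2 — the shared key cancels under XOR.
byte 0: 9a ^ fb = 61
byte 1: 4e ^ 15 = 5b
byte 2: b8 ^ f9 = 41
byte 3: 48 ^ d9 = 91
byte 4: 08 ^ 8e = 86
byte 5: 11 ^ 25 = 34
byte 6: 2e ^ e5 = cb
byte 7: b1 ^ 08 = b9
byte 8: c7 ^ 6b = ac
byte 9: 14 ^ 71 = 65

615b41918634cbb9ac65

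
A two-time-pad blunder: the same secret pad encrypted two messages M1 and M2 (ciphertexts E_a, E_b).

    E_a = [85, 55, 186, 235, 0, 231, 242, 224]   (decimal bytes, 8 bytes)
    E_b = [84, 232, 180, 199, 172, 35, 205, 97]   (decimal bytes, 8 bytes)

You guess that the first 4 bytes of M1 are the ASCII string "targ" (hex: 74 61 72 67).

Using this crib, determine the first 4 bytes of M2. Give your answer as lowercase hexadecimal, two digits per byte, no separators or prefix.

First, E_a ⊕ E_b = (M1 ⊕ K) ⊕ (M2 ⊕ K) = M1 ⊕ M2, so the key drops out. Then M2 = (M1 ⊕ M2) ⊕ M1 over the first 4 bytes.
byte 0: (55 ^ 54) ^ 74 = 01 ^ 74 = 75
byte 1: (37 ^ e8) ^ 61 = df ^ 61 = be
byte 2: (ba ^ b4) ^ 72 = 0e ^ 72 = 7c
byte 3: (eb ^ c7) ^ 67 = 2c ^ 67 = 4b

75be7c4b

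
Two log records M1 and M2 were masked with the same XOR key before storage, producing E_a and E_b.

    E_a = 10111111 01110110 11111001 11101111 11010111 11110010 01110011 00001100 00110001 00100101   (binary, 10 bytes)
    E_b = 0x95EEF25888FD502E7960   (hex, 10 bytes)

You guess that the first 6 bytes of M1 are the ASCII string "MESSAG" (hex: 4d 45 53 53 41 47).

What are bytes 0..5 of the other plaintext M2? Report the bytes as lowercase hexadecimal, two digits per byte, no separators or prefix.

First, E_a ⊕ E_b = (M1 ⊕ K) ⊕ (M2 ⊕ K) = M1 ⊕ M2, so the key drops out. Then M2 = (M1 ⊕ M2) ⊕ M1 over the first 6 bytes.
byte 0: (bf ⊕ 95) ⊕ 4d = 2a ⊕ 4d = 67
byte 1: (76 ⊕ ee) ⊕ 45 = 98 ⊕ 45 = dd
byte 2: (f9 ⊕ f2) ⊕ 53 = 0b ⊕ 53 = 58
byte 3: (ef ⊕ 58) ⊕ 53 = b7 ⊕ 53 = e4
byte 4: (d7 ⊕ 88) ⊕ 41 = 5f ⊕ 41 = 1e
byte 5: (f2 ⊕ fd) ⊕ 47 = 0f ⊕ 47 = 48

67dd58e41e48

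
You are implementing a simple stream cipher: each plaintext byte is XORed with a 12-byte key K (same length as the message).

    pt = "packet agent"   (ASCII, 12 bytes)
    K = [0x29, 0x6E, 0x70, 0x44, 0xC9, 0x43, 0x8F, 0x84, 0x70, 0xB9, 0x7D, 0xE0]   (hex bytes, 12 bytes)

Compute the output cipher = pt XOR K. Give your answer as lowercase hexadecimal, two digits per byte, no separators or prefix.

590f132fac37afe517dc1394

byte 0: 70 xor 29 = 59
byte 1: 61 xor 6e = 0f
byte 2: 63 xor 70 = 13
byte 3: 6b xor 44 = 2f
byte 4: 65 xor c9 = ac
byte 5: 74 xor 43 = 37
byte 6: 20 xor 8f = af
byte 7: 61 xor 84 = e5
byte 8: 67 xor 70 = 17
byte 9: 65 xor b9 = dc
byte 10: 6e xor 7d = 13
byte 11: 74 xor e0 = 94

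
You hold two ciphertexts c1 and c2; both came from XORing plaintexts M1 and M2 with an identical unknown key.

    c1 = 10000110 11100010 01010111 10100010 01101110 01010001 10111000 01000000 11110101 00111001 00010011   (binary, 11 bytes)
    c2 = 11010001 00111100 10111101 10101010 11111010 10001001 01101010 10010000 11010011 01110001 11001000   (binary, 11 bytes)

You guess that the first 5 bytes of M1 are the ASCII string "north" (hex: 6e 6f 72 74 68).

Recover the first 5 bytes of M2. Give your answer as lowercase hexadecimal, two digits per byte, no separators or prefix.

First, c1 ⊕ c2 = (M1 ⊕ K) ⊕ (M2 ⊕ K) = M1 ⊕ M2, so the key drops out. Then M2 = (M1 ⊕ M2) ⊕ M1 over the first 5 bytes.
byte 0: (86 xor d1) xor 6e = 57 xor 6e = 39
byte 1: (e2 xor 3c) xor 6f = de xor 6f = b1
byte 2: (57 xor bd) xor 72 = ea xor 72 = 98
byte 3: (a2 xor aa) xor 74 = 08 xor 74 = 7c
byte 4: (6e xor fa) xor 68 = 94 xor 68 = fc

39b1987cfc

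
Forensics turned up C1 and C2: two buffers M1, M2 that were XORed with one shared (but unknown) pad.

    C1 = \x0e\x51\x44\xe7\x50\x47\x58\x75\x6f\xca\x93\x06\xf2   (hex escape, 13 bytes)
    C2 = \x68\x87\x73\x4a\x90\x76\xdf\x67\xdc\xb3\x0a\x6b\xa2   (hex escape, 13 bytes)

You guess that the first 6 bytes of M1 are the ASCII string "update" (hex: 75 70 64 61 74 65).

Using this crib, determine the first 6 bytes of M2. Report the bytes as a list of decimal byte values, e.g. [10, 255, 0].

First, C1 ⊕ C2 = (M1 ⊕ K) ⊕ (M2 ⊕ K) = M1 ⊕ M2, so the key drops out. Then M2 = (M1 ⊕ M2) ⊕ M1 over the first 6 bytes.
byte 0: (0e ^ 68) ^ 75 = 66 ^ 75 = 13
byte 1: (51 ^ 87) ^ 70 = d6 ^ 70 = a6
byte 2: (44 ^ 73) ^ 64 = 37 ^ 64 = 53
byte 3: (e7 ^ 4a) ^ 61 = ad ^ 61 = cc
byte 4: (50 ^ 90) ^ 74 = c0 ^ 74 = b4
byte 5: (47 ^ 76) ^ 65 = 31 ^ 65 = 54

[19, 166, 83, 204, 180, 84]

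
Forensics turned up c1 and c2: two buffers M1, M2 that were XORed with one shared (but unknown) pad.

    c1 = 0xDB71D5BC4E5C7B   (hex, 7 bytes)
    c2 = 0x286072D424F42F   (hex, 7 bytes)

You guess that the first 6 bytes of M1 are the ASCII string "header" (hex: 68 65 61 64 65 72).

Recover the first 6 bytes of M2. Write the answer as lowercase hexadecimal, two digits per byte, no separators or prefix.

9b74c60c0fda

First, c1 ⊕ c2 = (M1 ⊕ K) ⊕ (M2 ⊕ K) = M1 ⊕ M2, so the key drops out. Then M2 = (M1 ⊕ M2) ⊕ M1 over the first 6 bytes.
byte 0: (db XOR 28) XOR 68 = f3 XOR 68 = 9b
byte 1: (71 XOR 60) XOR 65 = 11 XOR 65 = 74
byte 2: (d5 XOR 72) XOR 61 = a7 XOR 61 = c6
byte 3: (bc XOR d4) XOR 64 = 68 XOR 64 = 0c
byte 4: (4e XOR 24) XOR 65 = 6a XOR 65 = 0f
byte 5: (5c XOR f4) XOR 72 = a8 XOR 72 = da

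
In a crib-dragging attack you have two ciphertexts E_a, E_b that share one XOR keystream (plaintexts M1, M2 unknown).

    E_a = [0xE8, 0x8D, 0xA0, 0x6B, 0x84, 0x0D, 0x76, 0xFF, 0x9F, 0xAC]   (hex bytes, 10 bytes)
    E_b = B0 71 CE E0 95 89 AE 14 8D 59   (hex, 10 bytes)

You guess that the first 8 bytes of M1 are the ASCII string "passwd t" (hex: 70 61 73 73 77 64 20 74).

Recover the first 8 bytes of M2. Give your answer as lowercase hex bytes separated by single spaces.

First, E_a ⊕ E_b = (M1 ⊕ K) ⊕ (M2 ⊕ K) = M1 ⊕ M2, so the key drops out. Then M2 = (M1 ⊕ M2) ⊕ M1 over the first 8 bytes.
byte 0: (e8 xor b0) xor 70 = 58 xor 70 = 28
byte 1: (8d xor 71) xor 61 = fc xor 61 = 9d
byte 2: (a0 xor ce) xor 73 = 6e xor 73 = 1d
byte 3: (6b xor e0) xor 73 = 8b xor 73 = f8
byte 4: (84 xor 95) xor 77 = 11 xor 77 = 66
byte 5: (0d xor 89) xor 64 = 84 xor 64 = e0
byte 6: (76 xor ae) xor 20 = d8 xor 20 = f8
byte 7: (ff xor 14) xor 74 = eb xor 74 = 9f

28 9d 1d f8 66 e0 f8 9f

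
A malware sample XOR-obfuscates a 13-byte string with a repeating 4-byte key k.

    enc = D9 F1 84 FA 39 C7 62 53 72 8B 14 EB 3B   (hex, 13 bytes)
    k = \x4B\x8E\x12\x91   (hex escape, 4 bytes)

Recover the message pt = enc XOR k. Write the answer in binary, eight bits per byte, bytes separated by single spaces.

10010010 01111111 10010110 01101011 01110010 01001001 01110000 11000010 00111001 00000101 00000110 01111010 01110000

The 4-byte key repeats, so the effective keystream is 4b 8e 12 91 4b 8e 12 91 4b 8e 12 91 4b.
byte 0: 217 ⊕  75 = 146
byte 1: 241 ⊕ 142 = 127
byte 2: 132 ⊕  18 = 150
byte 3: 250 ⊕ 145 = 107
byte 4:  57 ⊕  75 = 114
byte 5: 199 ⊕ 142 =  73
byte 6:  98 ⊕  18 = 112
byte 7:  83 ⊕ 145 = 194
byte 8: 114 ⊕  75 =  57
byte 9: 139 ⊕ 142 =   5
byte 10:  20 ⊕  18 =   6
byte 11: 235 ⊕ 145 = 122
byte 12:  59 ⊕  75 = 112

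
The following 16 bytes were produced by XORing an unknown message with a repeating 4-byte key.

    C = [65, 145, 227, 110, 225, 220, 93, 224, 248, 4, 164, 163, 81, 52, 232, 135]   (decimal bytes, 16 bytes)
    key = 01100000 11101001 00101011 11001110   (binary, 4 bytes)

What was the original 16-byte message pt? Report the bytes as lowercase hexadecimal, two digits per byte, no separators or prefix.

The 4-byte key repeats, so the effective keystream is 60 e9 2b ce 60 e9 2b ce 60 e9 2b ce 60 e9 2b ce.
byte 0: 01000001 ^ 01100000 = 00100001
byte 1: 10010001 ^ 11101001 = 01111000
byte 2: 11100011 ^ 00101011 = 11001000
byte 3: 01101110 ^ 11001110 = 10100000
byte 4: 11100001 ^ 01100000 = 10000001
byte 5: 11011100 ^ 11101001 = 00110101
byte 6: 01011101 ^ 00101011 = 01110110
byte 7: 11100000 ^ 11001110 = 00101110
byte 8: 11111000 ^ 01100000 = 10011000
byte 9: 00000100 ^ 11101001 = 11101101
byte 10: 10100100 ^ 00101011 = 10001111
byte 11: 10100011 ^ 11001110 = 01101101
byte 12: 01010001 ^ 01100000 = 00110001
byte 13: 00110100 ^ 11101001 = 11011101
byte 14: 11101000 ^ 00101011 = 11000011
byte 15: 10000111 ^ 11001110 = 01001001

2178c8a08135762e98ed8f6d31ddc349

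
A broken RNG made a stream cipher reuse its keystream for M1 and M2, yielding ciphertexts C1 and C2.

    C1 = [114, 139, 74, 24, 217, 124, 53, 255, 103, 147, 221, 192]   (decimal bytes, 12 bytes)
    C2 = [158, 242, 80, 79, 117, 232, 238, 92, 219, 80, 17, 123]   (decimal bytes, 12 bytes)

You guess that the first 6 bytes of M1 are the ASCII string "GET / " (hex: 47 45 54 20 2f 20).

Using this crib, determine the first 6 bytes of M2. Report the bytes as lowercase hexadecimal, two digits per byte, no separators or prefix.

ab3c4e7783b4

First, C1 ⊕ C2 = (M1 ⊕ K) ⊕ (M2 ⊕ K) = M1 ⊕ M2, so the key drops out. Then M2 = (M1 ⊕ M2) ⊕ M1 over the first 6 bytes.
byte 0: (72 xor 9e) xor 47 = ec xor 47 = ab
byte 1: (8b xor f2) xor 45 = 79 xor 45 = 3c
byte 2: (4a xor 50) xor 54 = 1a xor 54 = 4e
byte 3: (18 xor 4f) xor 20 = 57 xor 20 = 77
byte 4: (d9 xor 75) xor 2f = ac xor 2f = 83
byte 5: (7c xor e8) xor 20 = 94 xor 20 = b4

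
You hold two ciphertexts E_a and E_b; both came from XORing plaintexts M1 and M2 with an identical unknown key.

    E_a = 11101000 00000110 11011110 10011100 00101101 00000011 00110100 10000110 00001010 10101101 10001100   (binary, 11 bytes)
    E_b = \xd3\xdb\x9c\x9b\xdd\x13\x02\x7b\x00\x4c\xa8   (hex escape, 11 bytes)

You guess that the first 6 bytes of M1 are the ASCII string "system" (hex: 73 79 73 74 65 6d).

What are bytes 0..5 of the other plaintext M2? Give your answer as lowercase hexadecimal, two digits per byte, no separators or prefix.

48a43173957d

First, E_a ⊕ E_b = (M1 ⊕ K) ⊕ (M2 ⊕ K) = M1 ⊕ M2, so the key drops out. Then M2 = (M1 ⊕ M2) ⊕ M1 over the first 6 bytes.
byte 0: (e8 ⊕ d3) ⊕ 73 = 3b ⊕ 73 = 48
byte 1: (06 ⊕ db) ⊕ 79 = dd ⊕ 79 = a4
byte 2: (de ⊕ 9c) ⊕ 73 = 42 ⊕ 73 = 31
byte 3: (9c ⊕ 9b) ⊕ 74 = 07 ⊕ 74 = 73
byte 4: (2d ⊕ dd) ⊕ 65 = f0 ⊕ 65 = 95
byte 5: (03 ⊕ 13) ⊕ 6d = 10 ⊕ 6d = 7d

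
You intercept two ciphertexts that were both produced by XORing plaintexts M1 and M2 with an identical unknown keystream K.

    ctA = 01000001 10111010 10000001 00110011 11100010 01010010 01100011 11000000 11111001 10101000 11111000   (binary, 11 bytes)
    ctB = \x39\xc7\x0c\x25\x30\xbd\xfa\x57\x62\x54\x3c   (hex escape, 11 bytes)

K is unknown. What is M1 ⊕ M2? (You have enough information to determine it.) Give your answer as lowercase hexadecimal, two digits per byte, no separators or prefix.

ctA ⊕ ctB = (M1 ⊕ K) ⊕ (M2 ⊕ K) = M1 ⊕ M2 — the shared key cancels under XOR.
41 ⊕ 39 = 78
ba ⊕ c7 = 7d
81 ⊕ 0c = 8d
33 ⊕ 25 = 16
e2 ⊕ 30 = d2
52 ⊕ bd = ef
63 ⊕ fa = 99
c0 ⊕ 57 = 97
f9 ⊕ 62 = 9b
a8 ⊕ 54 = fc
f8 ⊕ 3c = c4

787d8d16d2ef99979bfcc4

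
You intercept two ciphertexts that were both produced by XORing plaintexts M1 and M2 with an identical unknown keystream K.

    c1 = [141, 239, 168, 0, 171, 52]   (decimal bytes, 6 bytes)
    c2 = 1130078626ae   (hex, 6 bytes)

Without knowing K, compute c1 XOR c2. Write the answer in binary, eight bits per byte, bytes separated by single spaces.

c1 ⊕ c2 = (M1 ⊕ K) ⊕ (M2 ⊕ K) = M1 ⊕ M2 — the shared key cancels under XOR.
141 ⊕  17 = 156
239 ⊕  48 = 223
168 ⊕   7 = 175
  0 ⊕ 134 = 134
171 ⊕  38 = 141
 52 ⊕ 174 = 154

10011100 11011111 10101111 10000110 10001101 10011010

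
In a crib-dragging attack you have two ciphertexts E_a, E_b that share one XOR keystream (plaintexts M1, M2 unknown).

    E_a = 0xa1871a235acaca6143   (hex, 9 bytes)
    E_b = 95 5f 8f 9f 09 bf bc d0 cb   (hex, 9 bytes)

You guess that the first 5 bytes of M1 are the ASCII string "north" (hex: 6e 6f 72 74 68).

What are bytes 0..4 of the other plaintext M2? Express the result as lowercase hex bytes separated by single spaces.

First, E_a ⊕ E_b = (M1 ⊕ K) ⊕ (M2 ⊕ K) = M1 ⊕ M2, so the key drops out. Then M2 = (M1 ⊕ M2) ⊕ M1 over the first 5 bytes.
byte 0: (a1 ^ 95) ^ 6e = 34 ^ 6e = 5a
byte 1: (87 ^ 5f) ^ 6f = d8 ^ 6f = b7
byte 2: (1a ^ 8f) ^ 72 = 95 ^ 72 = e7
byte 3: (23 ^ 9f) ^ 74 = bc ^ 74 = c8
byte 4: (5a ^ 09) ^ 68 = 53 ^ 68 = 3b

5a b7 e7 c8 3b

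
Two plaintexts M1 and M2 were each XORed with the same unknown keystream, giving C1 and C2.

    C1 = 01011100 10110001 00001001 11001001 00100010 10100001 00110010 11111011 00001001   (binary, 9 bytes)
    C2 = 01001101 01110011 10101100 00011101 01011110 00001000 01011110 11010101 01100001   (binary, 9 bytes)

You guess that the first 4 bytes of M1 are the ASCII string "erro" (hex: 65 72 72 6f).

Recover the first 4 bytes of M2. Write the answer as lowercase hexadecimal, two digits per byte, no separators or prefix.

74b0d7bb

First, C1 ⊕ C2 = (M1 ⊕ K) ⊕ (M2 ⊕ K) = M1 ⊕ M2, so the key drops out. Then M2 = (M1 ⊕ M2) ⊕ M1 over the first 4 bytes.
byte 0: (5c ⊕ 4d) ⊕ 65 = 11 ⊕ 65 = 74
byte 1: (b1 ⊕ 73) ⊕ 72 = c2 ⊕ 72 = b0
byte 2: (09 ⊕ ac) ⊕ 72 = a5 ⊕ 72 = d7
byte 3: (c9 ⊕ 1d) ⊕ 6f = d4 ⊕ 6f = bb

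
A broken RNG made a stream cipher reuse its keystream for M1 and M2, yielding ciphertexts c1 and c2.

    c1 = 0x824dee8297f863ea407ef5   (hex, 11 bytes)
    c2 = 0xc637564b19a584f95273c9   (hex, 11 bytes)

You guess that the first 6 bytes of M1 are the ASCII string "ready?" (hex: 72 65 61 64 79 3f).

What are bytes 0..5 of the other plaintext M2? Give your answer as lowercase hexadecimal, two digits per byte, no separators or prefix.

361fd9adf762

First, c1 ⊕ c2 = (M1 ⊕ K) ⊕ (M2 ⊕ K) = M1 ⊕ M2, so the key drops out. Then M2 = (M1 ⊕ M2) ⊕ M1 over the first 6 bytes.
byte 0: (82 ⊕ c6) ⊕ 72 = 44 ⊕ 72 = 36
byte 1: (4d ⊕ 37) ⊕ 65 = 7a ⊕ 65 = 1f
byte 2: (ee ⊕ 56) ⊕ 61 = b8 ⊕ 61 = d9
byte 3: (82 ⊕ 4b) ⊕ 64 = c9 ⊕ 64 = ad
byte 4: (97 ⊕ 19) ⊕ 79 = 8e ⊕ 79 = f7
byte 5: (f8 ⊕ a5) ⊕ 3f = 5d ⊕ 3f = 62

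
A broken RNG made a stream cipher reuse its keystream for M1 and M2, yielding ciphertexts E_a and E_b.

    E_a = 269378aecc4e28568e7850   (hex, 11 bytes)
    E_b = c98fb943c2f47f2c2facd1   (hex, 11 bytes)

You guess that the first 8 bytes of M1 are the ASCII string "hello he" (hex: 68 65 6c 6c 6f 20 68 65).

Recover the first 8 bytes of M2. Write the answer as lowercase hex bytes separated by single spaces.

First, E_a ⊕ E_b = (M1 ⊕ K) ⊕ (M2 ⊕ K) = M1 ⊕ M2, so the key drops out. Then M2 = (M1 ⊕ M2) ⊕ M1 over the first 8 bytes.
byte 0: (26 xor c9) xor 68 = ef xor 68 = 87
byte 1: (93 xor 8f) xor 65 = 1c xor 65 = 79
byte 2: (78 xor b9) xor 6c = c1 xor 6c = ad
byte 3: (ae xor 43) xor 6c = ed xor 6c = 81
byte 4: (cc xor c2) xor 6f = 0e xor 6f = 61
byte 5: (4e xor f4) xor 20 = ba xor 20 = 9a
byte 6: (28 xor 7f) xor 68 = 57 xor 68 = 3f
byte 7: (56 xor 2c) xor 65 = 7a xor 65 = 1f

87 79 ad 81 61 9a 3f 1f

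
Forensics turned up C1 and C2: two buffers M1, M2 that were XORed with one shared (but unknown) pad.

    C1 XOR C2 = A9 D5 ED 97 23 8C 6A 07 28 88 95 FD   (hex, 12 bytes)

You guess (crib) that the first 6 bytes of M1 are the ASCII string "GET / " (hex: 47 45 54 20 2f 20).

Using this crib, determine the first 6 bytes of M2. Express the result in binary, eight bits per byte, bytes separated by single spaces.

Since C1 ⊕ C2 = M1 ⊕ M2, XORing with the guessed M1 bytes yields the corresponding M2 bytes: M2 = (C1 ⊕ C2) ⊕ M1.
a9 ^ 47 = ee
d5 ^ 45 = 90
ed ^ 54 = b9
97 ^ 20 = b7
23 ^ 2f = 0c
8c ^ 20 = ac

11101110 10010000 10111001 10110111 00001100 10101100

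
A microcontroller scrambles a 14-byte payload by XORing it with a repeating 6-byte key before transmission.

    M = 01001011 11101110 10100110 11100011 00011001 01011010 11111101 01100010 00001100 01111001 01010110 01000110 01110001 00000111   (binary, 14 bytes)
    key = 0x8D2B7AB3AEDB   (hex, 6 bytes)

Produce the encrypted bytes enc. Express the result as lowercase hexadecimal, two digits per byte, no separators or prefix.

The 6-byte key repeats, so the effective keystream is 8d 2b 7a b3 ae db 8d 2b 7a b3 ae db 8d 2b.
byte 0: 4b ⊕ 8d = c6
byte 1: ee ⊕ 2b = c5
byte 2: a6 ⊕ 7a = dc
byte 3: e3 ⊕ b3 = 50
byte 4: 19 ⊕ ae = b7
byte 5: 5a ⊕ db = 81
byte 6: fd ⊕ 8d = 70
byte 7: 62 ⊕ 2b = 49
byte 8: 0c ⊕ 7a = 76
byte 9: 79 ⊕ b3 = ca
byte 10: 56 ⊕ ae = f8
byte 11: 46 ⊕ db = 9d
byte 12: 71 ⊕ 8d = fc
byte 13: 07 ⊕ 2b = 2c

c6c5dc50b781704976caf89dfc2c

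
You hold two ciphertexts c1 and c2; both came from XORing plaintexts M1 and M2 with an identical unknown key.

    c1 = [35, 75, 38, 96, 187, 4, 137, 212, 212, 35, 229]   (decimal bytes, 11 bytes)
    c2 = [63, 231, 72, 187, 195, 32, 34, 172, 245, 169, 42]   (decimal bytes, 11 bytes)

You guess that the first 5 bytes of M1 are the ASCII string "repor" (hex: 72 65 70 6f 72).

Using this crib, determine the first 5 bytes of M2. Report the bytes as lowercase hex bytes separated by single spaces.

First, c1 ⊕ c2 = (M1 ⊕ K) ⊕ (M2 ⊕ K) = M1 ⊕ M2, so the key drops out. Then M2 = (M1 ⊕ M2) ⊕ M1 over the first 5 bytes.
byte 0: (23 ⊕ 3f) ⊕ 72 = 1c ⊕ 72 = 6e
byte 1: (4b ⊕ e7) ⊕ 65 = ac ⊕ 65 = c9
byte 2: (26 ⊕ 48) ⊕ 70 = 6e ⊕ 70 = 1e
byte 3: (60 ⊕ bb) ⊕ 6f = db ⊕ 6f = b4
byte 4: (bb ⊕ c3) ⊕ 72 = 78 ⊕ 72 = 0a

6e c9 1e b4 0a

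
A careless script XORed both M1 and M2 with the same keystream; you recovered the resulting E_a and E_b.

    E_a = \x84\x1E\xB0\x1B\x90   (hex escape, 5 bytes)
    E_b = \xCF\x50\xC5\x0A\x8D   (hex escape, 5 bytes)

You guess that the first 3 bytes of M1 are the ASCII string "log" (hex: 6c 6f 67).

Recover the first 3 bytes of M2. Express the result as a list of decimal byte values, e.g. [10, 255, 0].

First, E_a ⊕ E_b = (M1 ⊕ K) ⊕ (M2 ⊕ K) = M1 ⊕ M2, so the key drops out. Then M2 = (M1 ⊕ M2) ⊕ M1 over the first 3 bytes.
byte 0: (84 ⊕ cf) ⊕ 6c = 4b ⊕ 6c = 27
byte 1: (1e ⊕ 50) ⊕ 6f = 4e ⊕ 6f = 21
byte 2: (b0 ⊕ c5) ⊕ 67 = 75 ⊕ 67 = 12

[39, 33, 18]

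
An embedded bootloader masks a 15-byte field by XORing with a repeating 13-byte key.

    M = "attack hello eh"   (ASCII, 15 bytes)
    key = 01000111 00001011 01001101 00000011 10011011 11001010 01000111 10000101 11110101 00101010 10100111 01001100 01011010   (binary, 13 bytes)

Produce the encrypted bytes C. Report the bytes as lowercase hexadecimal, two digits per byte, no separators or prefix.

The 13-byte key repeats, so the effective keystream is 47 0b 4d 03 9b ca 47 85 f5 2a a7 4c 5a 47 0b.
byte 0: 01100001 ⊕ 01000111 = 00100110
byte 1: 01110100 ⊕ 00001011 = 01111111
byte 2: 01110100 ⊕ 01001101 = 00111001
byte 3: 01100001 ⊕ 00000011 = 01100010
byte 4: 01100011 ⊕ 10011011 = 11111000
byte 5: 01101011 ⊕ 11001010 = 10100001
byte 6: 00100000 ⊕ 01000111 = 01100111
byte 7: 01101000 ⊕ 10000101 = 11101101
byte 8: 01100101 ⊕ 11110101 = 10010000
byte 9: 01101100 ⊕ 00101010 = 01000110
byte 10: 01101100 ⊕ 10100111 = 11001011
byte 11: 01101111 ⊕ 01001100 = 00100011
byte 12: 00100000 ⊕ 01011010 = 01111010
byte 13: 01100101 ⊕ 01000111 = 00100010
byte 14: 01101000 ⊕ 00001011 = 01100011

267f3962f8a167ed9046cb237a2263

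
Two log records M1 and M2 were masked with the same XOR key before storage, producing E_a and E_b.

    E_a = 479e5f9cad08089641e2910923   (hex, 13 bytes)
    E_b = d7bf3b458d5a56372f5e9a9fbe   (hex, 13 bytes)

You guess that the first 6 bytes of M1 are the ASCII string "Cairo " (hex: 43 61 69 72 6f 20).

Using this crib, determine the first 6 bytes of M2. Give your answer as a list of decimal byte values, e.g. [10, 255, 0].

First, E_a ⊕ E_b = (M1 ⊕ K) ⊕ (M2 ⊕ K) = M1 ⊕ M2, so the key drops out. Then M2 = (M1 ⊕ M2) ⊕ M1 over the first 6 bytes.
byte 0: (47 ⊕ d7) ⊕ 43 = 90 ⊕ 43 = d3
byte 1: (9e ⊕ bf) ⊕ 61 = 21 ⊕ 61 = 40
byte 2: (5f ⊕ 3b) ⊕ 69 = 64 ⊕ 69 = 0d
byte 3: (9c ⊕ 45) ⊕ 72 = d9 ⊕ 72 = ab
byte 4: (ad ⊕ 8d) ⊕ 6f = 20 ⊕ 6f = 4f
byte 5: (08 ⊕ 5a) ⊕ 20 = 52 ⊕ 20 = 72

[211, 64, 13, 171, 79, 114]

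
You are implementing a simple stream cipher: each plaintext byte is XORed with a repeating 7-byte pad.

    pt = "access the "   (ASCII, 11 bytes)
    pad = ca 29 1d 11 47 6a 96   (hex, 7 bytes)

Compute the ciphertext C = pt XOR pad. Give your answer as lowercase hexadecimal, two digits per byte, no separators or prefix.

The 7-byte key repeats, so the effective keystream is ca 29 1d 11 47 6a 96 ca 29 1d 11.
byte 0: 61 ⊕ ca = ab
byte 1: 63 ⊕ 29 = 4a
byte 2: 63 ⊕ 1d = 7e
byte 3: 65 ⊕ 11 = 74
byte 4: 73 ⊕ 47 = 34
byte 5: 73 ⊕ 6a = 19
byte 6: 20 ⊕ 96 = b6
byte 7: 74 ⊕ ca = be
byte 8: 68 ⊕ 29 = 41
byte 9: 65 ⊕ 1d = 78
byte 10: 20 ⊕ 11 = 31

ab4a7e743419b6be417831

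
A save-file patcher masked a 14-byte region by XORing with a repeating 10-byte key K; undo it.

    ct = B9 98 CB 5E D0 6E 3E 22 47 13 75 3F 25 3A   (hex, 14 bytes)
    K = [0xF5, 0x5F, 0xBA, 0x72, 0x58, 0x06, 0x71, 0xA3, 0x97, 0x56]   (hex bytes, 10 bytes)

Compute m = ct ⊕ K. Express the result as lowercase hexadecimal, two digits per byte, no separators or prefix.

The 10-byte key repeats, so the effective keystream is f5 5f ba 72 58 06 71 a3 97 56 f5 5f ba 72.
byte 0: b9 ⊕ f5 = 4c
byte 1: 98 ⊕ 5f = c7
byte 2: cb ⊕ ba = 71
byte 3: 5e ⊕ 72 = 2c
byte 4: d0 ⊕ 58 = 88
byte 5: 6e ⊕ 06 = 68
byte 6: 3e ⊕ 71 = 4f
byte 7: 22 ⊕ a3 = 81
byte 8: 47 ⊕ 97 = d0
byte 9: 13 ⊕ 56 = 45
byte 10: 75 ⊕ f5 = 80
byte 11: 3f ⊕ 5f = 60
byte 12: 25 ⊕ ba = 9f
byte 13: 3a ⊕ 72 = 48

4cc7712c88684f81d04580609f48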